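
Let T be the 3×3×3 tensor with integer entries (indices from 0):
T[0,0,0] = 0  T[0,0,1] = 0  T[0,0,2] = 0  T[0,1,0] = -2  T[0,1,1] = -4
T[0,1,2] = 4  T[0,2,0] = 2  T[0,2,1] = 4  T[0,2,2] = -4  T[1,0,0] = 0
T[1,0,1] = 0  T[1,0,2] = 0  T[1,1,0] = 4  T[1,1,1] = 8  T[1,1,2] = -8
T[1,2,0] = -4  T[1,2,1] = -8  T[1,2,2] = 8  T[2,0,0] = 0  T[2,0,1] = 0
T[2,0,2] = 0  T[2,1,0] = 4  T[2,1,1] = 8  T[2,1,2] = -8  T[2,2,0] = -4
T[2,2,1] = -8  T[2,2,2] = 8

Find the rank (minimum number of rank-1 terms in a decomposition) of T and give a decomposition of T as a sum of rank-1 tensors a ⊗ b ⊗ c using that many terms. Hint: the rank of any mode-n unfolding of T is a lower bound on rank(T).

Lower bound: T ≠ 0 (e.g. T[0,1,0] = -2), so rank(T) ≥ 1.
Upper bound: the mode-1 fibre T[:,1,0] = [-2, 4, 4] gives a = [1, -2, -2] (primitive direction); the mode-2 fibre T[0,:,0] = [0, -2, 2] gives b = [0, 1, -1]; then c[k] = T[0,1,k] / (a[0]·b[1]) = [-2, -4, 4] / 1 = [-2, -4, 4].
Expanding [1, -2, -2] ⊗ [0, 1, -1] ⊗ [-2, -4, 4] reproduces all 27 entries of T, so T = [1, -2, -2] ⊗ [0, 1, -1] ⊗ [-2, -4, 4] and rank(T) ≤ 1.
These bounds meet, so rank(T) = 1.

rank(T) = 1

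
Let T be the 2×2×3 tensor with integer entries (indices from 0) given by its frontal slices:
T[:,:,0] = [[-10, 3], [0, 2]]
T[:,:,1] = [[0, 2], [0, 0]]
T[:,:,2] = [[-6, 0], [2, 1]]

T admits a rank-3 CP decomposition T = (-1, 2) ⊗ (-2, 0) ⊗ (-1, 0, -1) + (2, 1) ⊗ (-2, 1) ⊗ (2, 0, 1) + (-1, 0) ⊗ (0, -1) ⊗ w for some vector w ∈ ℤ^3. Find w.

w = (-1, 2, -2)

Subtract the known terms from T to get the rank-1 residual R = (-1, 0) ⊗ (0, -1) ⊗ w, so R[i,j,k] = a[i]·b[j]·w[k]. Pick indices with nonzero a[0]·b[1] = (-1)·(-1) = 1. Only the fibre through (0,1,·) is needed: R[0,1,:] = T[0,1,:] − Σₗ aₗ[0]bₗ[1]cₗ = [3, 2, 0] − (-1)·(0)·(-1, 0, -1) − (2)·(1)·(2, 0, 1) = [-1, 2, -2]. Then w[k] = R[0,1,k] / 1 for each k, giving w = [-1, 2, -2] / 1 = (-1, 2, -2).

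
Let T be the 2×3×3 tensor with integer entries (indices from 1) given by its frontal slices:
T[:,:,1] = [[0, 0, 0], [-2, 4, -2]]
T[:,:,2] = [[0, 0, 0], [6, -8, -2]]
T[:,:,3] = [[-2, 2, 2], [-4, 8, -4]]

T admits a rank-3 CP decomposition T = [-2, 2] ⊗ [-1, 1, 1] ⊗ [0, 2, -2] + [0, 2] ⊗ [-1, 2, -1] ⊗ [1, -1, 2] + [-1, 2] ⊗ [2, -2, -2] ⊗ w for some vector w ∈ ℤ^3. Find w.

Subtract the known terms from T to get the rank-1 residual R = [-1, 2] ⊗ [2, -2, -2] ⊗ w, so R[i,j,k] = a[i]·b[j]·w[k]. Pick indices with nonzero a[1]·b[1] = (-1)·(2) = -2. Only the fibre through (1,1,·) is needed: R[1,1,:] = T[1,1,:] − Σₗ aₗ[1]bₗ[1]cₗ = [0, 0, -2] − (-2)·(-1)·[0, 2, -2] − (0)·(-1)·[1, -1, 2] = [0, -4, 2]. Then w[k] = R[1,1,k] / -2 for each k, giving w = [0, -4, 2] / -2 = [0, 2, -1].

w = [0, 2, -1]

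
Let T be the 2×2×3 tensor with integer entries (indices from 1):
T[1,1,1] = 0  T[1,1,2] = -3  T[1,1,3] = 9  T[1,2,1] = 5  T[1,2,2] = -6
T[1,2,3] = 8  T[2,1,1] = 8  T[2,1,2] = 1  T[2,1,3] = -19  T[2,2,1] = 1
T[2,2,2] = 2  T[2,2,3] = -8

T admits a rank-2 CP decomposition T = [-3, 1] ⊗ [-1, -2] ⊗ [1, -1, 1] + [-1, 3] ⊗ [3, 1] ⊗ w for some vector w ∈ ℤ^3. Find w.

w = [1, 0, -2]

Subtract the known terms from T to get the rank-1 residual R = [-1, 3] ⊗ [3, 1] ⊗ w, so R[i,j,k] = a[i]·b[j]·w[k]. Pick indices with nonzero a[1]·b[1] = (-1)·(3) = -3. Only the fibre through (1,1,·) is needed: R[1,1,:] = T[1,1,:] − Σₗ aₗ[1]bₗ[1]cₗ = [0, -3, 9] − (-3)·(-1)·[1, -1, 1] = [-3, 0, 6]. Then w[k] = R[1,1,k] / -3 for each k, giving w = [-3, 0, 6] / -3 = [1, 0, -2].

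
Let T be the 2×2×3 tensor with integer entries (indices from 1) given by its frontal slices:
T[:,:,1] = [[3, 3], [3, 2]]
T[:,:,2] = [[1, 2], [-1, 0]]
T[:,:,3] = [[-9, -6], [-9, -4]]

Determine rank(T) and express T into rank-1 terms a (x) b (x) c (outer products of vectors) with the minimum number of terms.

rank(T) = 3

Lower bound: the mode-3 unfolding of T (rows indexed by k, columns by (i,j) = (1,1), (1,2), (2,1), (2,2)) is [[3, 3, 3, 2], [1, 2, -1, 0], [-9, -6, -9, -4]].
There the 3×3 minor on rows k ∈ {1, 2, 3}, columns (i,j) ∈ {(1,1), (1,2), (2,1)} is det [[3, 3, 3], [1, 2, -1], [-9, -6, -9]] = 18 ≠ 0, so this unfolding has rank ≥ 3; CP rank is at least every unfolding rank, so rank(T) ≥ 3. (This is only a lower bound: in general the CP rank may exceed every unfolding rank, so we still need to exhibit 3 rank-1 terms summing to T.)
Upper bound: T is a sum of 3 rank-1 terms, T = (1, 0) (x) (1, 1) (x) (2, 2, -4) + (1, 1) (x) (1, 0) (x) (-1, -1, -1) + (1, 2) (x) (2, 1) (x) (1, 0, -2) (written with every a and b primitive with positive leading entry and the scale carried by c; CP decompositions are not unique, and this one is verified by expanding entrywise), so rank(T) ≤ 3.
These bounds meet, so rank(T) = 3.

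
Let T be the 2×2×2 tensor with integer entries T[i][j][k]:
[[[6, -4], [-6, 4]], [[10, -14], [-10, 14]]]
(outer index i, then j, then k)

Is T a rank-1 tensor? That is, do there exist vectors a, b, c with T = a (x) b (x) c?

No

The mode-3 unfolding of T (rows indexed by k, columns by (i,j) = (0,0), (0,1), (1,0), (1,1)) is [[6, -6, 10, -10], [-4, 4, -14, 14]].
There the 2×2 minor on rows k ∈ {0, 1}, columns (i,j) ∈ {(0,0), (1,0)} is det [[6, 10], [-4, -14]] = -44 ≠ 0, so this unfolding has rank ≥ 2; CP rank is at least every unfolding rank, so rank(T) ≥ 2.
In particular rank(T) ≥ 2 > 1, so T is not rank-1.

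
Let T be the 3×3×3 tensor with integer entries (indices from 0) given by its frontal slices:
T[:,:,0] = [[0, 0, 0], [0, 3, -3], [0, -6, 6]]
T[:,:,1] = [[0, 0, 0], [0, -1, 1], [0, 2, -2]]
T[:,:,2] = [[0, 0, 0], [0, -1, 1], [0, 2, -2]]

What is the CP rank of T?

Lower bound: T ≠ 0 (e.g. T[1,1,0] = 3), so rank(T) ≥ 1.
Upper bound: if T = a ⊗ b ⊗ c then every fibre of T is a multiple of the corresponding factor, so read the factors off the fibres through the nonzero entry T[1,1,0] = 3.
The mode-1 fibre T[:,1,0] = [0, 3, -6] gives a = [0, 1, -2] (primitive direction); the mode-2 fibre T[1,:,0] = [0, 3, -3] gives b = [0, 1, -1]; then c[k] = T[1,1,k] / (a[1]·b[1]) = [3, -1, -1] / 1 = [3, -1, -1].
Expanding [0, 1, -2] ⊗ [0, 1, -1] ⊗ [3, -1, -1] reproduces all 27 entries of T, so T = [0, 1, -2] ⊗ [0, 1, -1] ⊗ [3, -1, -1] and rank(T) ≤ 1.
These bounds meet, so rank(T) = 1.

1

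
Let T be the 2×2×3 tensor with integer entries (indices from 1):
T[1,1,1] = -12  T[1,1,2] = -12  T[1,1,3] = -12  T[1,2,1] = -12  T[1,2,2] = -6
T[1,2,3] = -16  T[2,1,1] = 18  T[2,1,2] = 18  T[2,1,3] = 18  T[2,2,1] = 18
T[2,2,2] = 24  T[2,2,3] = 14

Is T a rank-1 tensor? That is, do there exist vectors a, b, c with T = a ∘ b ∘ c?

No

The mode-1 unfolding of T (rows indexed by i, columns by (j,k) = (1,1), (1,2), (1,3), (2,1), (2,2), (2,3)) is [[-12, -12, -12, -12, -6, -16], [18, 18, 18, 18, 24, 14]].
There the 2×2 minor on rows i ∈ {1, 2}, columns (j,k) ∈ {(1,1), (2,2)} is det [[-12, -6], [18, 24]] = -180 ≠ 0, so this unfolding has rank ≥ 2; CP rank is at least every unfolding rank, so rank(T) ≥ 2.
In particular rank(T) ≥ 2 > 1, so T is not rank-1.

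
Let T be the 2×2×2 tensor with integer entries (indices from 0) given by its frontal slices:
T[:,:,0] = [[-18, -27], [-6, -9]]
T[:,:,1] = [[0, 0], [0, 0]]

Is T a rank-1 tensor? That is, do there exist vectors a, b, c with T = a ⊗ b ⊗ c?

Yes

If T = a ⊗ b ⊗ c then every fibre of T is a multiple of the corresponding factor, so read the factors off the fibres through the nonzero entry T[0,0,0] = -18.
The mode-1 fibre T[:,0,0] = [-18, -6] gives a = [3, 1] (primitive direction); the mode-2 fibre T[0,:,0] = [-18, -27] gives b = [2, 3]; then c[k] = T[0,0,k] / (a[0]·b[0]) = [-18, 0] / 6 = [-3, 0].
Expanding [3, 1] ⊗ [2, 3] ⊗ [-3, 0] reproduces all 8 entries of T, so T = [3, 1] ⊗ [2, 3] ⊗ [-3, 0] and rank(T) ≤ 1.
Equivalently every frontal slice T[:,:,k] is c[k] times the rank-1 matrix [3, 1] ⊗ [2, 3]. So T has rank 1 (it is nonzero).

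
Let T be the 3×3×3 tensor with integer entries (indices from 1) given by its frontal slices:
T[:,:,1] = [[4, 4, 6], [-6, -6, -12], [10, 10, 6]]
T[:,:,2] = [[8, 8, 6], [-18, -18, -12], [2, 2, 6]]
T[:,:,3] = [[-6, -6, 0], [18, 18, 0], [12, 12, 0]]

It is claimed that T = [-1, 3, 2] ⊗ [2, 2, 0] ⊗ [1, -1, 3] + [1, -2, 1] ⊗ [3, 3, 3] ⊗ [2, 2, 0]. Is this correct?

Yes

Reconstruct entrywise from the claimed factors. For example, T[2,2,2] = -18 and Σₗ aₗ[2]bₗ[2]cₗ[2] = (3)·(2)·(-1) + (-2)·(3)·(2) = -18; checking all 27 entries, every one matches. The claim holds.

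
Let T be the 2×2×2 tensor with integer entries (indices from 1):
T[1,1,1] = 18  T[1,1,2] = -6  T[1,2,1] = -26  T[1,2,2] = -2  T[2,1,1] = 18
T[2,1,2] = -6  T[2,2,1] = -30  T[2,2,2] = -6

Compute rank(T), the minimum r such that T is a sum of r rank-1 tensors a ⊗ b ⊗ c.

Lower bound: the mode-3 unfolding of T (rows indexed by k, columns by (i,j) = (1,1), (1,2), (2,1), (2,2)) is [[18, -26, 18, -30], [-6, -2, -6, -6]].
There the 2×2 minor on rows k ∈ {1, 2}, columns (i,j) ∈ {(1,1), (1,2)} is det [[18, -26], [-6, -2]] = -192 ≠ 0, so this unfolding has rank ≥ 2; CP rank is at least every unfolding rank, so rank(T) ≥ 2. (This is only a lower bound: in general the CP rank may exceed every unfolding rank, so we still need to exhibit 2 rank-1 terms summing to T.)
Upper bound — finding two terms. Write S_k = T[:,:,k] for the frontal slices: S₁ = [[18, -26], [18, -30]], S₂ = [[-6, -2], [-6, -6]].
If T = a₁ ⊗ b₁ ⊗ c₁ + a₂ ⊗ b₂ ⊗ c₂ then each S_k = c₁[k]·a₁b₁ᵀ + c₂[k]·a₂b₂ᵀ. S₁ and S₂ are linearly independent, so a₁b₁ᵀ and a₂b₂ᵀ must span the same plane of matrices: they are the rank-1 matrices of the form x·S₁ + y·S₂.
det(x·S₁ + y·S₂) is −72·x² − 48·xy + 24·y² = (-24)·(3·x − y)(x + y), vanishing at (x:y) = (1:3) and (1:-1).
M₁ = S₁ + 3·S₂ = [[0, -32], [0, -48]] = (-16)·[2, 3][0, 1]ᵀ and M₂ = S₁ − S₂ = [[24, -24], [24, -24]] = 24·[1, 1][1, -1]ᵀ, so take a₁ = [2, 3], b₁ = [0, 1], a₂ = [1, 1], b₂ = [1, -1].
Each slice is an integer combination of E₁ = a₁b₁ᵀ and E₂ = a₂b₂ᵀ: S₁ = −4·E₁ + 18·E₂, S₂ = −4·E₁ − 6·E₂; reading off coefficients, c₁ = [-4, -4] and c₂ = [18, -6].
Hence T = [2, 3] ⊗ [0, 1] ⊗ [-4, -4] + [1, 1] ⊗ [1, -1] ⊗ [18, -6], so rank(T) ≤ 2.
These bounds meet, so rank(T) = 2.
Check entry T[2,1,1] = 18: (3)·(0)·(-4) + (1)·(1)·(18) = 18.

2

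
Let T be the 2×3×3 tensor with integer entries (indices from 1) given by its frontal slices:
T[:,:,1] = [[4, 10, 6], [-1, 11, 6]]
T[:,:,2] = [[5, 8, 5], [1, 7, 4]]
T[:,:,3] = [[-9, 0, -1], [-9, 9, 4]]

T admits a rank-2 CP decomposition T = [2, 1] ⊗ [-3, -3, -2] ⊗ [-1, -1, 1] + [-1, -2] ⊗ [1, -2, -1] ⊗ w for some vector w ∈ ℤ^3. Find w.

Subtract the known terms from T to get the rank-1 residual R = [-1, -2] ⊗ [1, -2, -1] ⊗ w, so R[i,j,k] = a[i]·b[j]·w[k]. Pick indices with nonzero a[1]·b[1] = (-1)·(1) = -1. Only the fibre through (1,1,·) is needed: R[1,1,:] = T[1,1,:] − Σₗ aₗ[1]bₗ[1]cₗ = [4, 5, -9] − (2)·(-3)·[-1, -1, 1] = [-2, -1, -3]. Then w[k] = R[1,1,k] / -1 for each k, giving w = [-2, -1, -3] / -1 = [2, 1, 3].

w = [2, 1, 3]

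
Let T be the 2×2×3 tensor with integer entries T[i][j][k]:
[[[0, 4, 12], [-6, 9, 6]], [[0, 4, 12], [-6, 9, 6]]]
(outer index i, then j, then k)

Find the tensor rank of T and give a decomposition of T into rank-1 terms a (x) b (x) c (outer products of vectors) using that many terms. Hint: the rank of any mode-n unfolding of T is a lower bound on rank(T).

Lower bound: the mode-3 unfolding of T (rows indexed by k, columns by (i,j) = (0,0), (0,1), (1,0), (1,1)) is [[0, -6, 0, -6], [4, 9, 4, 9], [12, 6, 12, 6]].
There the 2×2 minor on rows k ∈ {0, 1}, columns (i,j) ∈ {(0,0), (0,1)} is det [[0, -6], [4, 9]] = 24 ≠ 0, so this unfolding has rank ≥ 2; CP rank is at least every unfolding rank, so rank(T) ≥ 2. (Unfolding ranks only ever bound the CP rank from below — rank(T) can be strictly larger than all of them — so the matching upper bound has to come from an explicit 2-term decomposition.)
Upper bound — finding two terms. Every mode-1 slice of T is a multiple of one matrix: T[i,:,:] = a[i]·M with a = [1, 1] and M = [[0, 4, 12], [-6, 9, 6]] (rows indexed by j, columns by k). So it suffices to write M as a sum of two rank-1 matrices.
Splitting M by its rows (j = 0, 1), M = [1, 0][0, 4, 12]ᵀ + [0, 1][-6, 9, 6]ᵀ.
Hence T = [1, 1] (x) [1, 0] (x) [0, 4, 12] + [1, 1] (x) [0, 1] (x) [-6, 9, 6], so rank(T) ≤ 2.
These bounds meet, so rank(T) = 2.

rank(T) = 2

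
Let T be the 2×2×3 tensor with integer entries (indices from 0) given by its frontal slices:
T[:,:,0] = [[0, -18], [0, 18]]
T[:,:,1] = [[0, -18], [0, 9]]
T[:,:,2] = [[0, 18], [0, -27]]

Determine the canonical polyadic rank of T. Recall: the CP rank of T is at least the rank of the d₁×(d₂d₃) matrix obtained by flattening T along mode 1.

Lower bound: the mode-3 unfolding of T (rows indexed by k, columns by (i,j) = (0,0), (0,1), (1,0), (1,1)) is [[0, -18, 0, 18], [0, -18, 0, 9], [0, 18, 0, -27]].
There the 2×2 minor on rows k ∈ {0, 1}, columns (i,j) ∈ {(0,1), (1,1)} is det [[-18, 18], [-18, 9]] = 162 ≠ 0, so this unfolding has rank ≥ 2; CP rank is at least every unfolding rank, so rank(T) ≥ 2. (Unfolding ranks only ever bound the CP rank from below — rank(T) can be strictly larger than all of them — so the matching upper bound has to come from an explicit 2-term decomposition.)
Upper bound — finding two terms. Every mode-2 slice of T is a multiple of one matrix: T[:,j,:] = b[j]·M with b = [0, 1] and M = [[-18, -18, 18], [18, 9, -27]] (rows indexed by i, columns by k). So it suffices to write M as a sum of two rank-1 matrices.
Splitting M by its rows (i = 0, 1), M = [1, 0][-18, -18, 18]ᵀ + [0, 1][18, 9, -27]ᵀ.
Hence T = [1, 0] ∘ [0, 1] ∘ [-18, -18, 18] + [0, 1] ∘ [0, 1] ∘ [18, 9, -27], so rank(T) ≤ 2.
These bounds meet, so rank(T) = 2.

2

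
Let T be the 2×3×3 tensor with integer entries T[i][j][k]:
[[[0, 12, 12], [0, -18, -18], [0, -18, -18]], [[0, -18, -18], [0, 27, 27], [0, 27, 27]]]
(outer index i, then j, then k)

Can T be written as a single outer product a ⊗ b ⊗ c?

If T = a ⊗ b ⊗ c then every fibre of T is a multiple of the corresponding factor, so read the factors off the fibres through the nonzero entry T[0,0,1] = 12.
The mode-1 fibre T[:,0,1] = [12, -18] gives a = [2, -3] (primitive direction); the mode-2 fibre T[0,:,1] = [12, -18, -18] gives b = [2, -3, -3]; then c[k] = T[0,0,k] / (a[0]·b[0]) = [0, 12, 12] / 4 = [0, 3, 3].
Expanding [2, -3] ⊗ [2, -3, -3] ⊗ [0, 3, 3] reproduces all 18 entries of T, so T = [2, -3] ⊗ [2, -3, -3] ⊗ [0, 3, 3] and rank(T) ≤ 1.
Equivalently every frontal slice T[:,:,k] is c[k] times the rank-1 matrix [2, -3] ⊗ [2, -3, -3]. So T has rank 1 (it is nonzero).

Yes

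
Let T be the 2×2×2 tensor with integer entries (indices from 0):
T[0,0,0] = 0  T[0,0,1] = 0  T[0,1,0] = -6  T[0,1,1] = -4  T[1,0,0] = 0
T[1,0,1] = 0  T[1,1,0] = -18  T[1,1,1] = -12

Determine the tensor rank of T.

1

Lower bound: T ≠ 0 (e.g. T[0,1,0] = -6), so rank(T) ≥ 1.
Upper bound: if T = a ⊗ b ⊗ c then every fibre of T is a multiple of the corresponding factor, so read the factors off the fibres through the nonzero entry T[0,1,0] = -6.
The mode-1 fibre T[:,1,0] = [-6, -18] gives a = (1, 3) (primitive direction); the mode-2 fibre T[0,:,0] = [0, -6] gives b = (0, 1); then c[k] = T[0,1,k] / (a[0]·b[1]) = [-6, -4] / 1 = (-6, -4).
Expanding (1, 3) ⊗ (0, 1) ⊗ (-6, -4) reproduces all 8 entries of T, so T = (1, 3) ⊗ (0, 1) ⊗ (-6, -4) and rank(T) ≤ 1.
These bounds meet, so rank(T) = 1.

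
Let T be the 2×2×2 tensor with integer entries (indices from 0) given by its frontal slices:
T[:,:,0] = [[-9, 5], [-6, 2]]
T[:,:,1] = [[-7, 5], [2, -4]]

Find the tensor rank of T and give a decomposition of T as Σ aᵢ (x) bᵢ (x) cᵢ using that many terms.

rank(T) = 2

Lower bound: the mode-2 unfolding of T (rows indexed by j, columns by (i,k) = (0,0), (0,1), (1,0), (1,1)) is [[-9, -7, -6, 2], [5, 5, 2, -4]].
There the 2×2 minor on rows j ∈ {0, 1}, columns (i,k) ∈ {(0,0), (0,1)} is det [[-9, -7], [5, 5]] = -10 ≠ 0, so this unfolding has rank ≥ 2; CP rank is at least every unfolding rank, so rank(T) ≥ 2. (This is only a lower bound: in general the CP rank may exceed every unfolding rank, so we still need to exhibit 2 rank-1 terms summing to T.)
Upper bound — finding two terms. Write S_k = T[:,:,k] for the frontal slices: S₀ = [[-9, 5], [-6, 2]], S₁ = [[-7, 5], [2, -4]].
If T = a₁ (x) b₁ (x) c₁ + a₂ (x) b₂ (x) c₂ then each S_k = c₁[k]·a₁b₁ᵀ + c₂[k]·a₂b₂ᵀ. S₀ and S₁ are linearly independent, so a₁b₁ᵀ and a₂b₂ᵀ must span the same plane of matrices: they are the rank-1 matrices of the form x·S₀ + y·S₁.
det(x·S₀ + y·S₁) is 12·x² + 42·xy + 18·y² = 6·(x + 3·y)(2·x + y), vanishing at (x:y) = (3:-1) and (1:-2).
M₁ = 3·S₀ − S₁ = [[-20, 10], [-20, 10]] = (-10)·(1, 1)(2, -1)ᵀ and M₂ = S₀ − 2·S₁ = [[5, -5], [-10, 10]] = 5·(1, -2)(1, -1)ᵀ, so take a₁ = (1, 1), b₁ = (2, -1), a₂ = (1, -2), b₂ = (1, -1).
Each slice is an integer combination of E₁ = a₁b₁ᵀ and E₂ = a₂b₂ᵀ: S₀ = −4·E₁ − E₂, S₁ = −2·E₁ − 3·E₂; reading off coefficients, c₁ = (-4, -2) and c₂ = (-1, -3).
Hence T = (1, 1) (x) (2, -1) (x) (-4, -2) + (1, -2) (x) (1, -1) (x) (-1, -3), so rank(T) ≤ 2.
These bounds meet, so rank(T) = 2.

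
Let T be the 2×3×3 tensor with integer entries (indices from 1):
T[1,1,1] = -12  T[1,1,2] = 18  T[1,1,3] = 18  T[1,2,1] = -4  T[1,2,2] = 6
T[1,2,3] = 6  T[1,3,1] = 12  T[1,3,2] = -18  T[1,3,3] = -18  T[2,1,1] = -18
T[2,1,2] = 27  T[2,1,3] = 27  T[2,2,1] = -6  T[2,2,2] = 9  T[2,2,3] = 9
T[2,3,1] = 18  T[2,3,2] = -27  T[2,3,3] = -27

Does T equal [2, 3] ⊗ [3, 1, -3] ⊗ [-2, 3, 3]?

Yes

Reconstruct entrywise from the claimed factors. For example, T[2,3,2] = -27 and Σₗ aₗ[2]bₗ[3]cₗ[2] = (3)·(-3)·(3) = -27; checking all 18 entries, every one matches. The claim holds.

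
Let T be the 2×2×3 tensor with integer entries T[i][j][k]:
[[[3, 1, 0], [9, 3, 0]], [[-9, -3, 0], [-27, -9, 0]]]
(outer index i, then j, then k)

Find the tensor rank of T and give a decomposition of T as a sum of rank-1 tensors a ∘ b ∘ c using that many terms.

Lower bound: T ≠ 0 (e.g. T[0,0,0] = 3), so rank(T) ≥ 1.
Upper bound: if T = a ∘ b ∘ c then every fibre of T is a multiple of the corresponding factor, so read the factors off the fibres through the nonzero entry T[0,0,0] = 3.
The mode-1 fibre T[:,0,0] = [3, -9] gives a = [1, -3] (primitive direction); the mode-2 fibre T[0,:,0] = [3, 9] gives b = [1, 3]; then c[k] = T[0,0,k] / (a[0]·b[0]) = [3, 1, 0] / 1 = [3, 1, 0].
Expanding [1, -3] ∘ [1, 3] ∘ [3, 1, 0] reproduces all 12 entries of T, so T = [1, -3] ∘ [1, 3] ∘ [3, 1, 0] and rank(T) ≤ 1.
These bounds meet, so rank(T) = 1.

rank(T) = 1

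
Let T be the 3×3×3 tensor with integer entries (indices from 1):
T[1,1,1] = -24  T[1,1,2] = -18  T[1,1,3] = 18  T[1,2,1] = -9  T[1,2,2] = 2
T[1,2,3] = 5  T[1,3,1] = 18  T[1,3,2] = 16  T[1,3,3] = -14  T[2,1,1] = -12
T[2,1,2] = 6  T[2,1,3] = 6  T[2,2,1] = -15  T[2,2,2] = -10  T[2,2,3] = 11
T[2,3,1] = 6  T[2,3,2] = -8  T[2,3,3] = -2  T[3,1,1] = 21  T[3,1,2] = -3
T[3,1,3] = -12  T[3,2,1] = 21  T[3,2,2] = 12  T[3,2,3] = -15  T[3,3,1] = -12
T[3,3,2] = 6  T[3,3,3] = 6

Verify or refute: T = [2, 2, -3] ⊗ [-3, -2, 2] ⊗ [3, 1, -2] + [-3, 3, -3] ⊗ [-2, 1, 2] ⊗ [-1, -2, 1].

Yes

Reconstruct entrywise from the claimed factors. For example, T[1,1,3] = 18 and Σₗ aₗ[1]bₗ[1]cₗ[3] = (2)·(-3)·(-2) + (-3)·(-2)·(1) = 18; checking all 27 entries, every one matches. The claim holds.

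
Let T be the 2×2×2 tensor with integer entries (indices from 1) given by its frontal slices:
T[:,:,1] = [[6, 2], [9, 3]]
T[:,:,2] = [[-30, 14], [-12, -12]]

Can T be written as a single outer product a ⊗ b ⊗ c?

The mode-1 unfolding of T (rows indexed by i, columns by (j,k) = (1,1), (1,2), (2,1), (2,2)) is [[6, -30, 2, 14], [9, -12, 3, -12]].
There the 2×2 minor on rows i ∈ {1, 2}, columns (j,k) ∈ {(1,1), (1,2)} is det [[6, -30], [9, -12]] = 198 ≠ 0, so this unfolding has rank ≥ 2; CP rank is at least every unfolding rank, so rank(T) ≥ 2.
In particular rank(T) ≥ 2 > 1, so T is not rank-1.

No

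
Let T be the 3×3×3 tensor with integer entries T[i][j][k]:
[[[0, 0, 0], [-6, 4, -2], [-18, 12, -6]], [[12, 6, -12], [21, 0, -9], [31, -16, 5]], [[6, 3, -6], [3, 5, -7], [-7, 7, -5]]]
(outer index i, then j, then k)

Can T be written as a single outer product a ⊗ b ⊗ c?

The mode-2 unfolding of T (rows indexed by j, columns by (i,k) = (0,0), (0,1), (0,2), (1,0), (1,1), (1,2), (2,0), (2,1), (2,2)) is [[0, 0, 0, 12, 6, -12, 6, 3, -6], [-6, 4, -2, 21, 0, -9, 3, 5, -7], [-18, 12, -6, 31, -16, 5, -7, 7, -5]].
There the 2×2 minor on rows j ∈ {0, 1}, columns (i,k) ∈ {(0,0), (1,0)} is det [[0, 12], [-6, 21]] = 72 ≠ 0, so this unfolding has rank ≥ 2; CP rank is at least every unfolding rank, so rank(T) ≥ 2.
In particular rank(T) ≥ 2 > 1, so T is not rank-1.

No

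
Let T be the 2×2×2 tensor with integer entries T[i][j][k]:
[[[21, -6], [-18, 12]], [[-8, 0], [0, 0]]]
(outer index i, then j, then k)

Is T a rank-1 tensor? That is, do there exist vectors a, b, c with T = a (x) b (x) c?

The mode-2 unfolding of T (rows indexed by j, columns by (i,k) = (0,0), (0,1), (1,0), (1,1)) is [[21, -6, -8, 0], [-18, 12, 0, 0]].
There the 2×2 minor on rows j ∈ {0, 1}, columns (i,k) ∈ {(0,0), (0,1)} is det [[21, -6], [-18, 12]] = 144 ≠ 0, so this unfolding has rank ≥ 2; CP rank is at least every unfolding rank, so rank(T) ≥ 2.
In particular rank(T) ≥ 2 > 1, so T is not rank-1.

No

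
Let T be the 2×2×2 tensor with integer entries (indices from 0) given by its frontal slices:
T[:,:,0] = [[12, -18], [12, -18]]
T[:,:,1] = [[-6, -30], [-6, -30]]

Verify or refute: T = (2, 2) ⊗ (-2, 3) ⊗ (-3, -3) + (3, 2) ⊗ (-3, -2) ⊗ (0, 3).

Reconstruct entry (0,0,1) from the claimed factors: Σₗ aₗ[0]bₗ[0]cₗ[1] = (2)·(-2)·(-3) + (3)·(-3)·(3) = -15, but T[0,0,1] = -6. The claim is false.

No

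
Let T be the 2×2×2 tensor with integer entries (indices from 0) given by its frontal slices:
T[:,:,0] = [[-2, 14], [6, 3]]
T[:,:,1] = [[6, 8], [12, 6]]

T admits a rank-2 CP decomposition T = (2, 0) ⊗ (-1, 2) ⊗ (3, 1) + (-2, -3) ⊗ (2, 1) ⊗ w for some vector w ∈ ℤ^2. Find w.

Subtract the known terms from T to get the rank-1 residual R = (-2, -3) ⊗ (2, 1) ⊗ w, so R[i,j,k] = a[i]·b[j]·w[k]. Pick indices with nonzero a[0]·b[0] = (-2)·(2) = -4. Only the fibre through (0,0,·) is needed: R[0,0,:] = T[0,0,:] − Σₗ aₗ[0]bₗ[0]cₗ = [-2, 6] − (2)·(-1)·(3, 1) = [4, 8]. Then w[k] = R[0,0,k] / -4 for each k, giving w = [4, 8] / -4 = (-1, -2).

w = (-1, -2)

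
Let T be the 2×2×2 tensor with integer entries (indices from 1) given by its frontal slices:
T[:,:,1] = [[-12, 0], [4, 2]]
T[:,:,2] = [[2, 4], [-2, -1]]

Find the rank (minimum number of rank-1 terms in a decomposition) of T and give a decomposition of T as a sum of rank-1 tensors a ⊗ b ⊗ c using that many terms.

Lower bound: in the mode-3 unfolding of T (rows indexed by k, columns by (i,j)) the 2×2 minor on rows k ∈ {1, 2}, columns (i,j) ∈ {(1,1), (1,2)} is det [[-12, 0], [2, 4]] = -48 ≠ 0, so that unfolding has rank ≥ 2 and hence rank(T) ≥ 2 (CP rank is at least every unfolding rank, though it can be larger).
Upper bound: with S_k = T[:,:,k], the two rank-1 terms a₁b₁ᵀ, a₂b₂ᵀ are the rank-1 members of the pencil x·S₁ + y·S₂.
det(x·S₁ + y·S₂) is −24·x² + 6·y² = (-6)·(2·x − y)(2·x + y), vanishing at (x:y) = (1:2) and (1:-2).
M₁ = S₁ + 2·S₂ = [[-8, 8], [0, 0]] = (-8)·[1, 0][1, -1]ᵀ and M₂ = S₁ − 2·S₂ = [[-16, -8], [8, 4]] = (-4)·[2, -1][2, 1]ᵀ, so take a₁ = [1, 0], b₁ = [1, -1], a₂ = [2, -1], b₂ = [2, 1].
Each slice is an integer combination of E₁ = a₁b₁ᵀ and E₂ = a₂b₂ᵀ: S₁ = −4·E₁ − 2·E₂, S₂ = −2·E₁ + E₂; reading off coefficients, c₁ = [-4, -2] and c₂ = [-2, 1].
Hence T = [1, 0] ⊗ [1, -1] ⊗ [-4, -2] + [2, -1] ⊗ [2, 1] ⊗ [-2, 1], so rank(T) ≤ 2.
These bounds meet, so rank(T) = 2.

rank(T) = 2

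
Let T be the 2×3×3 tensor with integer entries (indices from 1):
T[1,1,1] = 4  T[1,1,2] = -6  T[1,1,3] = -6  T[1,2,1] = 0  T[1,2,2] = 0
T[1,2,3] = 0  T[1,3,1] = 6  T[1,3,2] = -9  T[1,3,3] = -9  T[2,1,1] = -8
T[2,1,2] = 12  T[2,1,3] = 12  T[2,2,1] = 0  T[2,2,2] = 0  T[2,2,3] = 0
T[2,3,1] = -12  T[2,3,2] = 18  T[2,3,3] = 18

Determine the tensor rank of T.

1

Lower bound: T ≠ 0 (e.g. T[1,1,1] = 4), so rank(T) ≥ 1.
Upper bound: if T = a ⊗ b ⊗ c then every fibre of T is a multiple of the corresponding factor, so read the factors off the fibres through the nonzero entry T[1,1,1] = 4.
The mode-1 fibre T[:,1,1] = [4, -8] gives a = [1, -2] (primitive direction); the mode-2 fibre T[1,:,1] = [4, 0, 6] gives b = [2, 0, 3]; then c[k] = T[1,1,k] / (a[1]·b[1]) = [4, -6, -6] / 2 = [2, -3, -3].
Expanding [1, -2] ⊗ [2, 0, 3] ⊗ [2, -3, -3] reproduces all 18 entries of T, so T = [1, -2] ⊗ [2, 0, 3] ⊗ [2, -3, -3] and rank(T) ≤ 1.
These bounds meet, so rank(T) = 1.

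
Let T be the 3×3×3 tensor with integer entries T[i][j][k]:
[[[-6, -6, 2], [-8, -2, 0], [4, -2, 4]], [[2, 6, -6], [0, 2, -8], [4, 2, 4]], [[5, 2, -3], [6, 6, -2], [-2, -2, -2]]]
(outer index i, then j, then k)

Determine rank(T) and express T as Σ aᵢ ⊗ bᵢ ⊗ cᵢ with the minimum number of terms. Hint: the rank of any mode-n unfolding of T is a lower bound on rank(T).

rank(T) = 3

Lower bound: the mode-3 unfolding of T (rows indexed by k, columns by (i,j) = (0,0), (0,1), (0,2), (1,0), (1,1), (1,2), (2,0), (2,1), (2,2)) is [[-6, -8, 4, 2, 0, 4, 5, 6, -2], [-6, -2, -2, 6, 2, 2, 2, 6, -2], [2, 0, 4, -6, -8, 4, -3, -2, -2]].
There the 3×3 minor on rows k ∈ {0, 1, 2}, columns (i,j) ∈ {(0,0), (0,1), (0,2)} is det [[-6, -8, 4], [-6, -2, -2], [2, 0, 4]] = -96 ≠ 0, so this unfolding has rank ≥ 3; CP rank is at least every unfolding rank, so rank(T) ≥ 3. (Unfolding ranks only ever bound the CP rank from below — rank(T) can be strictly larger than all of them — so the matching upper bound has to come from an explicit 3-term decomposition.)
Upper bound: T is a sum of 3 rank-1 terms, T = [1, -1, -1] ⊗ [1, 1, 0] ⊗ [-4, -4, 4] + [1, -1, 1] ⊗ [1, -1, 1] ⊗ [0, -2, 0] + [2, 2, -1] ⊗ [1, 2, -2] ⊗ [-1, 0, -1] (written with every a and b primitive with positive leading entry and the scale carried by c; CP decompositions are not unique, and this one is verified by expanding entrywise), so rank(T) ≤ 3.
These bounds meet, so rank(T) = 3.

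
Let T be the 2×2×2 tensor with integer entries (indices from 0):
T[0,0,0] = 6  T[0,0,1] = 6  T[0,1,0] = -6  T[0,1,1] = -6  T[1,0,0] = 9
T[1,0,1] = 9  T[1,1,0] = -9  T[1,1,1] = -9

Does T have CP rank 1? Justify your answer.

Yes

The mode-1 fibre T[:,0,0] = [6, 9] gives a = [2, 3] (primitive direction); the mode-2 fibre T[0,:,0] = [6, -6] gives b = [1, -1]; then c[k] = T[0,0,k] / (a[0]·b[0]) = [6, 6] / 2 = [3, 3].
Expanding [2, 3] ⊗ [1, -1] ⊗ [3, 3] reproduces all 8 entries of T, so T = [2, 3] ⊗ [1, -1] ⊗ [3, 3] and rank(T) ≤ 1.
Equivalently every frontal slice T[:,:,k] is c[k] times the rank-1 matrix [2, 3] ⊗ [1, -1]. So T has rank 1 (it is nonzero).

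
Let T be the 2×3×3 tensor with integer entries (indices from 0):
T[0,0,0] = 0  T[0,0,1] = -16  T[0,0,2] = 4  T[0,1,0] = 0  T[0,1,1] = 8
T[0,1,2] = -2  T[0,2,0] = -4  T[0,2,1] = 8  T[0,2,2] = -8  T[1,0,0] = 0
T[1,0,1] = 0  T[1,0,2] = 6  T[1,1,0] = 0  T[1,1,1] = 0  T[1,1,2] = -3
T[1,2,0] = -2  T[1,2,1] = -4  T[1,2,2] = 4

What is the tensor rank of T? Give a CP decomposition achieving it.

rank(T) = 3

Lower bound: the mode-3 unfolding of T (rows indexed by k, columns by (i,j) = (0,0), (0,1), (0,2), (1,0), (1,1), (1,2)) is [[0, 0, -4, 0, 0, -2], [-16, 8, 8, 0, 0, -4], [4, -2, -8, 6, -3, 4]].
There the 3×3 minor on rows k ∈ {0, 1, 2}, columns (i,j) ∈ {(0,0), (0,2), (1,0)} is det [[0, -4, 0], [-16, 8, 0], [4, -8, 6]] = -384 ≠ 0, so this unfolding has rank ≥ 3; CP rank is at least every unfolding rank, so rank(T) ≥ 3. (Flattening ranks never certify an upper bound on CP rank; for that we must actually write T with 3 rank-1 terms.)
Upper bound: T is a sum of 3 rank-1 terms, T = [0, 1] (x) [2, -1, 2] (x) [-1, -2, 2] + [1, 0] (x) [2, -1, -2] (x) [2, -4, 4] + [2, -1] (x) [2, -1, 0] (x) [-1, -2, -1] (written with every a and b primitive with positive leading entry and the scale carried by c; CP decompositions are not unique, and this one is verified by expanding entrywise), so rank(T) ≤ 3.
These bounds meet, so rank(T) = 3.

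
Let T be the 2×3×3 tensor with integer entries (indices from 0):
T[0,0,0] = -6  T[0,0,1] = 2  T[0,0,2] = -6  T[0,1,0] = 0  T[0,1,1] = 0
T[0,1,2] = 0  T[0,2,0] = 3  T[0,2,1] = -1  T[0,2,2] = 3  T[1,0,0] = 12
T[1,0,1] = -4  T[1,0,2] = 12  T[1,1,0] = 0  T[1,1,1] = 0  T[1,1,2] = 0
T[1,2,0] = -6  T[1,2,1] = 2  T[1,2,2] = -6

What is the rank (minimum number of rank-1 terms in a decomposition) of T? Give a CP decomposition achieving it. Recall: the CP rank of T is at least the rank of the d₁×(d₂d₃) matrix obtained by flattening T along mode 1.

Lower bound: T ≠ 0 (e.g. T[0,0,0] = -6), so rank(T) ≥ 1.
Upper bound: the mode-1 fibre T[:,0,0] = [-6, 12] gives a = [1, -2] (primitive direction); the mode-2 fibre T[0,:,0] = [-6, 0, 3] gives b = [2, 0, -1]; then c[k] = T[0,0,k] / (a[0]·b[0]) = [-6, 2, -6] / 2 = [-3, 1, -3].
Expanding [1, -2] (x) [2, 0, -1] (x) [-3, 1, -3] reproduces all 18 entries of T, so T = [1, -2] (x) [2, 0, -1] (x) [-3, 1, -3] and rank(T) ≤ 1.
These bounds meet, so rank(T) = 1.

rank(T) = 1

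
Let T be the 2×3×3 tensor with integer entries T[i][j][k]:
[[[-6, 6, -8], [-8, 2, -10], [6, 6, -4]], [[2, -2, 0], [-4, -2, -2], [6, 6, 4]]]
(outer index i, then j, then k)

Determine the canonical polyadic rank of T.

3

Lower bound: in the mode-3 unfolding of T (rows indexed by k, columns by (i,j)) the 3×3 minor on rows k ∈ {0, 1, 2}, columns (i,j) ∈ {(0,0), (0,1), (0,2)} is det [[-6, -8, 6], [6, 2, 6], [-8, -10, -4]] = -384 ≠ 0, so that unfolding has rank ≥ 3 and hence rank(T) ≥ 3 (CP rank is at least every unfolding rank, though it can be larger).
Upper bound: T is a sum of 3 rank-1 terms, T = [1, -1] (x) [1, 0, -1] (x) [-2, 2, 0] + [1, 0] (x) [1, 1, 1] (x) [-4, 4, -8] + [1, 1] (x) [0, 1, -2] (x) [-4, -2, -2] (written with every a and b primitive with positive leading entry and the scale carried by c; CP decompositions are not unique, and this one is verified by expanding entrywise), so rank(T) ≤ 3.
These bounds meet, so rank(T) = 3.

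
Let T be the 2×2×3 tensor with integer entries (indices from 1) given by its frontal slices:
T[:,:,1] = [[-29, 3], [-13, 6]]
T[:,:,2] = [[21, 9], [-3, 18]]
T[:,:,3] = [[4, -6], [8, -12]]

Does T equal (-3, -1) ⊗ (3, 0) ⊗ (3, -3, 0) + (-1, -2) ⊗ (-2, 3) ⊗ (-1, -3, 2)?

Reconstruct entrywise from the claimed factors. For example, T[1,1,2] = 21 and Σₗ aₗ[1]bₗ[1]cₗ[2] = (-3)·(3)·(-3) + (-1)·(-2)·(-3) = 21; checking all 12 entries, every one matches. The claim holds.

Yes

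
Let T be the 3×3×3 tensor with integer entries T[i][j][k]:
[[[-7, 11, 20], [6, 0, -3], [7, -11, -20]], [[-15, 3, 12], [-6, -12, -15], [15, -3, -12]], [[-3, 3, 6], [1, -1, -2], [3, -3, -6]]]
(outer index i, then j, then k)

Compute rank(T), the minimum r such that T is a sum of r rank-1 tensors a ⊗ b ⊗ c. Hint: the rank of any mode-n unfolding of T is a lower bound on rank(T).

Lower bound: the mode-3 unfolding of T (rows indexed by k, columns by (i,j) = (0,0), (0,1), (0,2), (1,0), (1,1), (1,2), (2,0), (2,1), (2,2)) is [[-7, 6, 7, -15, -6, 15, -3, 1, 3], [11, 0, -11, 3, -12, -3, 3, -1, -3], [20, -3, -20, 12, -15, -12, 6, -2, -6]].
There the 2×2 minor on rows k ∈ {0, 1}, columns (i,j) ∈ {(0,0), (0,1)} is det [[-7, 6], [11, 0]] = -66 ≠ 0, so this unfolding has rank ≥ 2; CP rank is at least every unfolding rank, so rank(T) ≥ 2. (Unfolding ranks only ever bound the CP rank from below — rank(T) can be strictly larger than all of them — so the matching upper bound has to come from an explicit 2-term decomposition.)
Upper bound — finding two terms. Write S_k = T[:,:,k] for the frontal slices: S₀ = [[-7, 6, 7], [-15, -6, 15], [-3, 1, 3]], S₁ = [[11, 0, -11], [3, -12, -3], [3, -1, -3]], S₂ = [[20, -3, -20], [12, -15, -12], [6, -2, -6]].
If T = a₁ ⊗ b₁ ⊗ c₁ + a₂ ⊗ b₂ ⊗ c₂ then each S_k = c₁[k]·a₁b₁ᵀ + c₂[k]·a₂b₂ᵀ. S₀ and S₁ are linearly independent, so a₁b₁ᵀ and a₂b₂ᵀ must span the same plane of matrices: they are the rank-1 matrices of the form x·S₀ + y·S₁.
The 2×2 minor of x·S₀ + y·S₁ on rows {0,1}, columns {0,1} is 132·x² − 132·y² = 132·(x − y)(x + y), vanishing at (x:y) = (1:1) and (1:-1).
M₁ = S₀ + S₁ = [[4, 6, -4], [-12, -18, 12], [0, 0, 0]] = 2·[1, -3, 0][2, 3, -2]ᵀ and M₂ = S₀ − S₁ = [[-18, 6, 18], [-18, 6, 18], [-6, 2, 6]] = (-2)·[3, 3, 1][3, -1, -3]ᵀ, so take a₁ = [1, -3, 0], b₁ = [2, 3, -2], a₂ = [3, 3, 1], b₂ = [3, -1, -3].
Each slice is an integer combination of E₁ = a₁b₁ᵀ and E₂ = a₂b₂ᵀ: S₀ = E₁ − E₂, S₁ = E₁ + E₂, S₂ = E₁ + 2·E₂; reading off coefficients, c₁ = [1, 1, 1] and c₂ = [-1, 1, 2].
Hence T = [1, -3, 0] ⊗ [2, 3, -2] ⊗ [1, 1, 1] + [3, 3, 1] ⊗ [3, -1, -3] ⊗ [-1, 1, 2], so rank(T) ≤ 2.
These bounds meet, so rank(T) = 2.

2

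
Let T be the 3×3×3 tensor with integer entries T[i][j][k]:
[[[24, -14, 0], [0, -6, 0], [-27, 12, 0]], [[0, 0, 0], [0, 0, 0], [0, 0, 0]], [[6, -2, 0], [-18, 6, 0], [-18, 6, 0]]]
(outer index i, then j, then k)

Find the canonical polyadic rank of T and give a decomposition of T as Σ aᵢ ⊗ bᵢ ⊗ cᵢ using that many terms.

Lower bound: in the mode-2 unfolding of T (rows indexed by j, columns by (i,k)) the 2×2 minor on rows j ∈ {0, 1}, columns (i,k) ∈ {(0,0), (0,1)} is det [[24, -14], [0, -6]] = -144 ≠ 0, so that unfolding has rank ≥ 2 and hence rank(T) ≥ 2 (CP rank is at least every unfolding rank, though it can be larger).
Upper bound: with S_k = T[:,:,k], the two rank-1 terms a₁b₁ᵀ, a₂b₂ᵀ are the rank-1 members of the pencil x·S₀ + y·S₁.
The 2×2 minor of x·S₀ + y·S₁ on rows {0,2}, columns {0,1} is −432·x² + 432·xy − 96·y² = (-48)·(3·x − 2·y)(3·x − y), vanishing at (x:y) = (2:3) and (1:3).
M₁ = 2·S₀ + 3·S₁ = [[6, -18, -18], [0, 0, 0], [6, -18, -18]] = 6·[1, 0, 1][1, -3, -3]ᵀ and M₂ = S₀ + 3·S₁ = [[-18, -18, 9], [0, 0, 0], [0, 0, 0]] = (-9)·[1, 0, 0][2, 2, -1]ᵀ, so take a₁ = [1, 0, 1], b₁ = [1, -3, -3], a₂ = [1, 0, 0], b₂ = [2, 2, -1].
Each slice is an integer combination of E₁ = a₁b₁ᵀ and E₂ = a₂b₂ᵀ: S₀ = 6·E₁ + 9·E₂, S₁ = −2·E₁ − 6·E₂, S₂ = 0; reading off coefficients, c₁ = [6, -2, 0] and c₂ = [9, -6, 0].
Hence T = [1, 0, 1] ⊗ [1, -3, -3] ⊗ [6, -2, 0] + [1, 0, 0] ⊗ [2, 2, -1] ⊗ [9, -6, 0], so rank(T) ≤ 2.
These bounds meet, so rank(T) = 2.

rank(T) = 2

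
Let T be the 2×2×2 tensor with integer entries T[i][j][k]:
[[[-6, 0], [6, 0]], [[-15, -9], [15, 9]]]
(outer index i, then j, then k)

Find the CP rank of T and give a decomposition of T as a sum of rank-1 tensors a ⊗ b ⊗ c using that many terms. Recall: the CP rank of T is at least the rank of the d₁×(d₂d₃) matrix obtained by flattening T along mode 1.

Lower bound: the mode-3 unfolding of T (rows indexed by k, columns by (i,j) = (0,0), (0,1), (1,0), (1,1)) is [[-6, 6, -15, 15], [0, 0, -9, 9]].
There the 2×2 minor on rows k ∈ {0, 1}, columns (i,j) ∈ {(0,0), (1,0)} is det [[-6, -15], [0, -9]] = 54 ≠ 0, so this unfolding has rank ≥ 2; CP rank is at least every unfolding rank, so rank(T) ≥ 2. (This is only a lower bound: in general the CP rank may exceed every unfolding rank, so we still need to exhibit 2 rank-1 terms summing to T.)
Upper bound — finding two terms. Every mode-2 slice of T is a multiple of one matrix: T[:,j,:] = b[j]·M with b = [1, -1] and M = [[-6, 0], [-15, -9]] (rows indexed by i, columns by k). So it suffices to write M as a sum of two rank-1 matrices.
Splitting M by its rows (i = 0, 1), M = [1, 0][-6, 0]ᵀ + [0, 1][-15, -9]ᵀ.
Hence T = [1, 0] ⊗ [1, -1] ⊗ [-6, 0] + [0, 1] ⊗ [1, -1] ⊗ [-15, -9], so rank(T) ≤ 2.
These bounds meet, so rank(T) = 2.

rank(T) = 2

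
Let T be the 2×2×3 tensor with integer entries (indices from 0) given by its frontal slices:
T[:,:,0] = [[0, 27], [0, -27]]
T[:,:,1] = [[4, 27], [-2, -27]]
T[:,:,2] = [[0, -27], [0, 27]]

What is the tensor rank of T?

Lower bound: the mode-1 unfolding of T (rows indexed by i, columns by (j,k) = (0,0), (0,1), (0,2), (1,0), (1,1), (1,2)) is [[0, 4, 0, 27, 27, -27], [0, -2, 0, -27, -27, 27]].
There the 2×2 minor on rows i ∈ {0, 1}, columns (j,k) ∈ {(0,1), (1,0)} is det [[4, 27], [-2, -27]] = -54 ≠ 0, so this unfolding has rank ≥ 2; CP rank is at least every unfolding rank, so rank(T) ≥ 2. (This is only a lower bound: in general the CP rank may exceed every unfolding rank, so we still need to exhibit 2 rank-1 terms summing to T.)
Upper bound — finding two terms. Write S_k = T[:,:,k] for the frontal slices: S₀ = [[0, 27], [0, -27]], S₁ = [[4, 27], [-2, -27]], S₂ = [[0, -27], [0, 27]].
If T = a₁ (x) b₁ (x) c₁ + a₂ (x) b₂ (x) c₂ then each S_k = c₁[k]·a₁b₁ᵀ + c₂[k]·a₂b₂ᵀ. S₀ and S₁ are linearly independent, so a₁b₁ᵀ and a₂b₂ᵀ must span the same plane of matrices: they are the rank-1 matrices of the form x·S₀ + y·S₁.
det(x·S₀ + y·S₁) is −54·xy − 54·y² = (-54)·(y)(x + y), vanishing at (x:y) = (1:0) and (1:-1).
M₁ = S₀ = [[0, 27], [0, -27]] = 27·[1, -1][0, 1]ᵀ and M₂ = S₀ − S₁ = [[-4, 0], [2, 0]] = (-2)·[2, -1][1, 0]ᵀ, so take a₁ = [1, -1], b₁ = [0, 1], a₂ = [2, -1], b₂ = [1, 0].
Each slice is an integer combination of E₁ = a₁b₁ᵀ and E₂ = a₂b₂ᵀ: S₀ = 27·E₁, S₁ = 27·E₁ + 2·E₂, S₂ = −27·E₁; reading off coefficients, c₁ = [27, 27, -27] and c₂ = [0, 2, 0].
Hence T = [1, -1] (x) [0, 1] (x) [27, 27, -27] + [2, -1] (x) [1, 0] (x) [0, 2, 0], so rank(T) ≤ 2.
These bounds meet, so rank(T) = 2.
Check entry T[0,0,1] = 4: (1)·(0)·(27) + (2)·(1)·(2) = 4.

2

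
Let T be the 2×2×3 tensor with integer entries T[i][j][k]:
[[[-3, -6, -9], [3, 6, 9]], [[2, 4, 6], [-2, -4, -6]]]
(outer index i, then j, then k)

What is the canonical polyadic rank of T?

Lower bound: T ≠ 0 (e.g. T[0,0,0] = -3), so rank(T) ≥ 1.
Upper bound: if T = a (x) b (x) c then every fibre of T is a multiple of the corresponding factor, so read the factors off the fibres through the nonzero entry T[0,0,0] = -3.
The mode-1 fibre T[:,0,0] = [-3, 2] gives a = [3, -2] (primitive direction); the mode-2 fibre T[0,:,0] = [-3, 3] gives b = [1, -1]; then c[k] = T[0,0,k] / (a[0]·b[0]) = [-3, -6, -9] / 3 = [-1, -2, -3].
Expanding [3, -2] (x) [1, -1] (x) [-1, -2, -3] reproduces all 12 entries of T, so T = [3, -2] (x) [1, -1] (x) [-1, -2, -3] and rank(T) ≤ 1.
These bounds meet, so rank(T) = 1.

1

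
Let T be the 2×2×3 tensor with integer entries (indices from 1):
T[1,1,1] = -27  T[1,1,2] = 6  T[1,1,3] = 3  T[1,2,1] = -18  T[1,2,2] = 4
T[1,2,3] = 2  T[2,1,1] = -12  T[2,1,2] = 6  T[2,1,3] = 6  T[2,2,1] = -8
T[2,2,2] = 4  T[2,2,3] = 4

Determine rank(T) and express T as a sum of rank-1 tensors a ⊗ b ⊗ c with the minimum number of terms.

rank(T) = 2

Lower bound: the mode-3 unfolding of T (rows indexed by k, columns by (i,j) = (1,1), (1,2), (2,1), (2,2)) is [[-27, -18, -12, -8], [6, 4, 6, 4], [3, 2, 6, 4]].
There the 2×2 minor on rows k ∈ {1, 2}, columns (i,j) ∈ {(1,1), (2,1)} is det [[-27, -12], [6, 6]] = -90 ≠ 0, so this unfolding has rank ≥ 2; CP rank is at least every unfolding rank, so rank(T) ≥ 2. (Flattening ranks never certify an upper bound on CP rank; for that we must actually write T with 2 rank-1 terms.)
Upper bound — finding two terms. Every mode-2 slice of T is a multiple of one matrix: T[:,j,:] = b[j]·M with b = [3, 2] and M = [[-9, 2, 1], [-4, 2, 2]] (rows indexed by i, columns by k). So it suffices to write M as a sum of two rank-1 matrices.
Splitting M by its rows (i = 1, 2), M = [1, 0][-9, 2, 1]ᵀ + [0, 1][-4, 2, 2]ᵀ.
Hence T = [1, 0] ⊗ [3, 2] ⊗ [-9, 2, 1] + [0, 1] ⊗ [3, 2] ⊗ [-4, 2, 2], so rank(T) ≤ 2.
These bounds meet, so rank(T) = 2.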